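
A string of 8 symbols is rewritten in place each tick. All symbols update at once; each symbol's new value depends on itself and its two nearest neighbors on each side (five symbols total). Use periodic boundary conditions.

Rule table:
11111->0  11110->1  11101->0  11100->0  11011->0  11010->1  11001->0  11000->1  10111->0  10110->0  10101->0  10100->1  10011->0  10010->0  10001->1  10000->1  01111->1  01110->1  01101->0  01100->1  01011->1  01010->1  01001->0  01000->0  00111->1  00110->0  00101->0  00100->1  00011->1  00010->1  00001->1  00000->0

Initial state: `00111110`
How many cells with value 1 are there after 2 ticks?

4

11110101
10101010
count of 1: 4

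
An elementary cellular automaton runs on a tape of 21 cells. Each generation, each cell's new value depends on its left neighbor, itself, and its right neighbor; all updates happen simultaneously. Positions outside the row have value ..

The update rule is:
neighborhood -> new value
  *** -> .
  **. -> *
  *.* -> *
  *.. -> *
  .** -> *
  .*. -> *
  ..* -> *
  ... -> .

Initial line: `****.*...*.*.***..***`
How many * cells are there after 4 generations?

17

*..****.******.****.*
****..***....***..***
*..****.**..**.****.*
****..**********..***
count of *: 17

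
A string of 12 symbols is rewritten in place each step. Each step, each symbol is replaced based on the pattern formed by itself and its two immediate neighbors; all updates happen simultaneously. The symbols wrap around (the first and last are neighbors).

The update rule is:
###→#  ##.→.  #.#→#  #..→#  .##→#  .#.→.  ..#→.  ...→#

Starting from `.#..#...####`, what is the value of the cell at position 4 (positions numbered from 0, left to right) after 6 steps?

#.#..##.###.
.#.#.#.###.#
#.#.#.###.#.
.#.#.###.#.#
#.#.###.#.#.
.#.###.#.#.#
position 4 holds #

#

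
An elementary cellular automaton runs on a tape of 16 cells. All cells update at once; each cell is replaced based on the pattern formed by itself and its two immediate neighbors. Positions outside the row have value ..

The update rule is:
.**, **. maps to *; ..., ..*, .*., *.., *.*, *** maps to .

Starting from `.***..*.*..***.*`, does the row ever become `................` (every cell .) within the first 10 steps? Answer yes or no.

step 1: .*.*.......*.*..
step 2: ................
all cells are . at step 2

yes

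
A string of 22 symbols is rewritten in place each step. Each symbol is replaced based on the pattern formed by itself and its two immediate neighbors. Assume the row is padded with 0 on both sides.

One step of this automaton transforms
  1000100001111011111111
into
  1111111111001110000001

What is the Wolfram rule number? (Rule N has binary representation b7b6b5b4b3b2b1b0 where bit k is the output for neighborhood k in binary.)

position 10: 111 → 0  (bit 7 = 0)
position 12: 110 → 1  (bit 6 = 1)
position 13: 101 → 1  (bit 5 = 1)
position 1: 100 → 1  (bit 4 = 1)
position 9: 011 → 1  (bit 3 = 1)
position 0: 010 → 1  (bit 2 = 1)
position 3: 001 → 1  (bit 1 = 1)
position 2: 000 → 1  (bit 0 = 1)
bits b7..b0 = 01111111 = 127

127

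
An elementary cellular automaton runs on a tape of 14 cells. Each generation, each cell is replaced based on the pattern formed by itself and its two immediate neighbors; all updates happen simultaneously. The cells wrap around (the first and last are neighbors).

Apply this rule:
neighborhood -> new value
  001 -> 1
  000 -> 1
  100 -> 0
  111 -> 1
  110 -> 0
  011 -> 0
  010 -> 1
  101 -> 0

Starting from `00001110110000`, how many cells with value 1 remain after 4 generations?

generation 1: 11110100000111
generation 2: 11100101111011
generation 3: 11001100110001
generation 4: 10010001000110
count of 1: 5

5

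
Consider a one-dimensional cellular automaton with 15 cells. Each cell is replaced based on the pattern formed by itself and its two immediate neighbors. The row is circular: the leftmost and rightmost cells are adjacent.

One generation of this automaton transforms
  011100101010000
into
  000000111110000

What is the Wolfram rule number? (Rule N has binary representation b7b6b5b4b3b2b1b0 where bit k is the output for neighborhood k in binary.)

36

position 2: 111 → 0  (bit 7 = 0)
position 3: 110 → 0  (bit 6 = 0)
position 7: 101 → 1  (bit 5 = 1)
position 4: 100 → 0  (bit 4 = 0)
position 1: 011 → 0  (bit 3 = 0)
position 6: 010 → 1  (bit 2 = 1)
position 0: 001 → 0  (bit 1 = 0)
position 12: 000 → 0  (bit 0 = 0)
bits b7..b0 = 00100100 = 36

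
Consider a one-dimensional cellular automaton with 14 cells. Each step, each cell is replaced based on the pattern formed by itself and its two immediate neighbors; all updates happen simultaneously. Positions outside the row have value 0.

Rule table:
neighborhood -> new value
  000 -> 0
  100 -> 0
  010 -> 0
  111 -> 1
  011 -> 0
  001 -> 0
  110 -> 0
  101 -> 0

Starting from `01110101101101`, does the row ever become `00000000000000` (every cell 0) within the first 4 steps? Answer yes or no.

yes

00100000000000
00000000000000
all cells are 0 at step 2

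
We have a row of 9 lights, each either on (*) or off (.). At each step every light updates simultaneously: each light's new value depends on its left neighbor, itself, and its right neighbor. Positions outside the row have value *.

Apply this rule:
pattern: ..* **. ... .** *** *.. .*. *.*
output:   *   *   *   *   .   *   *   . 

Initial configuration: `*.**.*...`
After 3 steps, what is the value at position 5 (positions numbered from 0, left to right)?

*.**.****
*.**.*...  (repeats step 0; period 2)
step 3: *.**.****
position 5 holds *

*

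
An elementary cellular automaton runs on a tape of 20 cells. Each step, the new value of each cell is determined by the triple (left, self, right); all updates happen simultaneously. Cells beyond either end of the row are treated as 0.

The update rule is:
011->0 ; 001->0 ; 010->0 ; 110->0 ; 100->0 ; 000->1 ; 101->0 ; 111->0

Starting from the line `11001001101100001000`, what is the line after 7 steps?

step 1: 00000000000001100011
step 2: 11111111111100001000
step 3: 00000000000001100011  (repeats step 1; period 2)
step 7: 00000000000001100011

00000000000001100011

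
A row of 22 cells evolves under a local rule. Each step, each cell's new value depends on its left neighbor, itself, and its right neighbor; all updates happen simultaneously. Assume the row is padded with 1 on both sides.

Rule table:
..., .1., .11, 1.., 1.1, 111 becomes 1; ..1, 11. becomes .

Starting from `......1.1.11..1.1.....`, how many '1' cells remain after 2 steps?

19

11111.11111.1.1111111.
1111.11111.111111111.1
count of 1: 19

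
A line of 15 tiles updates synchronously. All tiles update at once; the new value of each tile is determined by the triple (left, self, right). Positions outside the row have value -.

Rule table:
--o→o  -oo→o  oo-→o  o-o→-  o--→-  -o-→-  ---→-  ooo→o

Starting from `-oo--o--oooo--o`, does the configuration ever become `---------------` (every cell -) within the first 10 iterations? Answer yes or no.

ooo-o--ooooo-o-
ooo---oooooo---
ooo--ooooooo---
ooo-oooooooo---
ooo-oooooooo---  (fixed point — unchanged through iteration 10)
iteration 10 is ooo-oooooooo---, still not uniform -

no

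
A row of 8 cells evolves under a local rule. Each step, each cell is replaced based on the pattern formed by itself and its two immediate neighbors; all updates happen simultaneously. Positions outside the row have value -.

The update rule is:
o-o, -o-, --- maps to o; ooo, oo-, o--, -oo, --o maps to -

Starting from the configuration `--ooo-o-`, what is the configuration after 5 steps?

o----oo-
o-oo----
oo---ooo
---o----
oo-o-ooo

oo-o-ooo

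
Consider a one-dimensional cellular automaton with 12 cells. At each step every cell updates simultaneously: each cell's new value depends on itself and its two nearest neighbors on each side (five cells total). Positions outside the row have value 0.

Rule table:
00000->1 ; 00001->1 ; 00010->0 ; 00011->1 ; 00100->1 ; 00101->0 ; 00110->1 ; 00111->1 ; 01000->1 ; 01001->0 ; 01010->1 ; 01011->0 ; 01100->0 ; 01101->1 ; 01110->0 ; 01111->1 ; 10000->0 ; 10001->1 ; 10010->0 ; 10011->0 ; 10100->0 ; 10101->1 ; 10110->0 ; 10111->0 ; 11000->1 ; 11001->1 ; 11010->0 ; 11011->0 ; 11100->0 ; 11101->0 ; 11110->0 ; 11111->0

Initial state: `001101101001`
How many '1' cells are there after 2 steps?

7

step 1: 111100100001
step 2: 110010110101
count of 1: 7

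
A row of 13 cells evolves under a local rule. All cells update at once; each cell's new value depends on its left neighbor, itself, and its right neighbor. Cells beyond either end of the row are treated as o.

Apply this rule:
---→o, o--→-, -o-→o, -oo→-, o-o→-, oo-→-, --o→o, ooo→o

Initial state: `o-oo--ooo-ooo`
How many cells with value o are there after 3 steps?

-----o-o---oo
-ooooo-o-oo-o
--ooo--o-----
count of o: 4

4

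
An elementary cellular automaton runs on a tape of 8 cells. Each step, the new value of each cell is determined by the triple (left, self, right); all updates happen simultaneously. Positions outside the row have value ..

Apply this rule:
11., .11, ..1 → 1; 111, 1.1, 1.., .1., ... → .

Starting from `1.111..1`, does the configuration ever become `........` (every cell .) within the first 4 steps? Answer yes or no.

yes

step 1: ..1.1.1.
step 2: .1......
step 3: 1.......
step 4: ........
all cells are . at step 4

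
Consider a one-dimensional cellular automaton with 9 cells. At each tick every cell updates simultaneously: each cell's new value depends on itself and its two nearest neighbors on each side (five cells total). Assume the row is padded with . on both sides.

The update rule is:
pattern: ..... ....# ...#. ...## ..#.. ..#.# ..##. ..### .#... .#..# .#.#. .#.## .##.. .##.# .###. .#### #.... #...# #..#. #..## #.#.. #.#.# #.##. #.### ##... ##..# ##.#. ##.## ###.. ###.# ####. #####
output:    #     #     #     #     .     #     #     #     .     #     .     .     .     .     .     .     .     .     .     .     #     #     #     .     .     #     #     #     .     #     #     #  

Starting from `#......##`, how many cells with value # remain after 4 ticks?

3

...#####.
####.##..
#.####...
#...#...#
count of #: 3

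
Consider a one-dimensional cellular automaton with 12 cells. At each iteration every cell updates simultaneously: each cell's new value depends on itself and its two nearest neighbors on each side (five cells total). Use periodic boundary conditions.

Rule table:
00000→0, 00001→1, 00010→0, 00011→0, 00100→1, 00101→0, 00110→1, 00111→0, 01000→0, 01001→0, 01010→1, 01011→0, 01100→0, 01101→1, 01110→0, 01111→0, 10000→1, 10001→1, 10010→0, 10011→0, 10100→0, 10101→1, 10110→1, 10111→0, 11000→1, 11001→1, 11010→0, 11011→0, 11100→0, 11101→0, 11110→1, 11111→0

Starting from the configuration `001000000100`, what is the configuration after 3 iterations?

101010010101
101100001101
101011101101

101011101101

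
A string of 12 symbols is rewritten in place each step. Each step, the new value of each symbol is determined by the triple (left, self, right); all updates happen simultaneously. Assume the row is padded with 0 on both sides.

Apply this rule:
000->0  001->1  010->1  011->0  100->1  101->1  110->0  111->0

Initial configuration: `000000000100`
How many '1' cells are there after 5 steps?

step 1: 000000001110
step 2: 000000010001
step 3: 000000111011
step 4: 000001000100
step 5: 000011101110
count of 1: 6

6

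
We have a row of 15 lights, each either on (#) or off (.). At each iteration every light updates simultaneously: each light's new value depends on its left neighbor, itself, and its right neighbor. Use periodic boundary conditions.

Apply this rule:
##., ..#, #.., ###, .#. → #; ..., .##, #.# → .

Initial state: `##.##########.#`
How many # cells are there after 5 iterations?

##..#########..
.###.##########
..##..#########
##.###.########
##..##..#######
count of #: 11

11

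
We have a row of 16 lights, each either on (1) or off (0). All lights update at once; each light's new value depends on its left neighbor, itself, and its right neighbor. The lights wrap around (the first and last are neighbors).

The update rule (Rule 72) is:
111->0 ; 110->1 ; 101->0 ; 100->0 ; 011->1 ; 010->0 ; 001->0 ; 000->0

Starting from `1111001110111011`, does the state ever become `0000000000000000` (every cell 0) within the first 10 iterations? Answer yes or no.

yes

iteration 1: 0001001010101010
iteration 2: 0000000000000000
all cells are 0 at iteration 2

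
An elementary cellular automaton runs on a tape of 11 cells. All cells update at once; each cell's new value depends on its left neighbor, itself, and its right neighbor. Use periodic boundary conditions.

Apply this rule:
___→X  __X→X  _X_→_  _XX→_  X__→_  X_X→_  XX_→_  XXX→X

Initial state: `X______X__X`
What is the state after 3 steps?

____X__X__X

step 1: __XXXXX__X_
step 2: XX_XXX__X__
step 3: ____X__X__X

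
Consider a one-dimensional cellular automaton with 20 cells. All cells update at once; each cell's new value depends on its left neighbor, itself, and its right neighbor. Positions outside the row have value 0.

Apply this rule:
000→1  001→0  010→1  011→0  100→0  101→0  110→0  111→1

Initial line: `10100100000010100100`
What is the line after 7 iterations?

iteration 1: 10100101111010100101
iteration 2: 10100100110010100101
iteration 3: 10100100000010100101
iteration 4: 10100101111010100101  (repeats iteration 1; period 3)
iteration 7: 10100101111010100101

10100101111010100101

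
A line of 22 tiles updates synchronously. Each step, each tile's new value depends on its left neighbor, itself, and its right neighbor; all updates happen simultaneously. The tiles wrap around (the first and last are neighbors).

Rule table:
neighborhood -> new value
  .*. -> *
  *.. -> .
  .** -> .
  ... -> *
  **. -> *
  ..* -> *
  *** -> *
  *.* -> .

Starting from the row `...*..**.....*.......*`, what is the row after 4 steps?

.***.*.*.*****.*******
..**.*.*..****..******
.*.*.*.*.*.***.*.*****
.*.*.*.*.*..**.*..****

.*.*.*.*.*..**.*..****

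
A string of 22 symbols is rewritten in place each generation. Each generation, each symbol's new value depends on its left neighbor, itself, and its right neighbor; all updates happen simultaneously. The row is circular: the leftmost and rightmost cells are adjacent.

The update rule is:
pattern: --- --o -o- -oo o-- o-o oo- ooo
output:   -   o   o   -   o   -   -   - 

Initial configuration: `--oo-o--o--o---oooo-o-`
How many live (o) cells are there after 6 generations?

11

-o---oooooooo-o-----oo
-oo-o---------oo---o--
o---oo-------o--o-ooo-
oo-o--o-----ooooo-----
---ooooo---o-----o---o
o-o-----o-ooo---ooo-oo
count of o: 11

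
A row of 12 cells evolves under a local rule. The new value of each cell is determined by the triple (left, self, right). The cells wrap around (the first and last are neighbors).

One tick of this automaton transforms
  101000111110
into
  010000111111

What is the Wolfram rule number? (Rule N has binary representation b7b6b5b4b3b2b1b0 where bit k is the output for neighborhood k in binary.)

232

position 7: 111 → 1  (bit 7 = 1)
position 10: 110 → 1  (bit 6 = 1)
position 1: 101 → 1  (bit 5 = 1)
position 3: 100 → 0  (bit 4 = 0)
position 6: 011 → 1  (bit 3 = 1)
position 0: 010 → 0  (bit 2 = 0)
position 5: 001 → 0  (bit 1 = 0)
position 4: 000 → 0  (bit 0 = 0)
bits b7..b0 = 11101000 = 232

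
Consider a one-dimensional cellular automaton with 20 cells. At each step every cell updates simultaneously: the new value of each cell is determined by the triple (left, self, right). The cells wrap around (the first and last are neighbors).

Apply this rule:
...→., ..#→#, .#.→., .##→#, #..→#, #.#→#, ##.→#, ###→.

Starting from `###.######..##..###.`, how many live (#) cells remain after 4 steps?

10

#.###....########.##
###.##..##......###.
#.#########....##.##
###.......##..#####.
count of #: 10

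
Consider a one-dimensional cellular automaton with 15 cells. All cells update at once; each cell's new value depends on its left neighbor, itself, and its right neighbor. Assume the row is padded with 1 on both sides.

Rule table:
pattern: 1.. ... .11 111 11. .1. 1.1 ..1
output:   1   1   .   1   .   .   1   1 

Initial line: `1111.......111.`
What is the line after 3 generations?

1.1.1.111.1.1.1

111.1111111.1.1
11.1.11111.1.1.
1.1.1.111.1.1.1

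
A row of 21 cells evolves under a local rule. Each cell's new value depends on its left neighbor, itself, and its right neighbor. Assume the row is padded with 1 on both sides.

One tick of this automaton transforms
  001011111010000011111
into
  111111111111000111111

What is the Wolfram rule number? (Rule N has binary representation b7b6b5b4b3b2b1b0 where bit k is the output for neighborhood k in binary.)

254

position 5: 111 → 1  (bit 7 = 1)
position 8: 110 → 1  (bit 6 = 1)
position 3: 101 → 1  (bit 5 = 1)
position 0: 100 → 1  (bit 4 = 1)
position 4: 011 → 1  (bit 3 = 1)
position 2: 010 → 1  (bit 2 = 1)
position 1: 001 → 1  (bit 1 = 1)
position 12: 000 → 0  (bit 0 = 0)
bits b7..b0 = 11111110 = 254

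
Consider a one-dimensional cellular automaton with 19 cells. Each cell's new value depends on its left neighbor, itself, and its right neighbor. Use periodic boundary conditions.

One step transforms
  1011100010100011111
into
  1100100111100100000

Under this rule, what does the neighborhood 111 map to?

At position 3 the neighborhood is 111; the next row has 0 there.

0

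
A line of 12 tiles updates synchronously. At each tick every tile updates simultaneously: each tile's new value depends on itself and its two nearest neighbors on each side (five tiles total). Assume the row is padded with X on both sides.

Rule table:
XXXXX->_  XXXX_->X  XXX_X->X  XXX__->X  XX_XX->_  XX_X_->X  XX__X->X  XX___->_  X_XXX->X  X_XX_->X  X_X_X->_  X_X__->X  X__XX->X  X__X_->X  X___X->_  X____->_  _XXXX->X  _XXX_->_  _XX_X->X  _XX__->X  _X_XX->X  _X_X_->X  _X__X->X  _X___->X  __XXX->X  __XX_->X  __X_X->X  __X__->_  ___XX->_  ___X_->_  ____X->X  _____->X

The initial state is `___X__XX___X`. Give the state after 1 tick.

____XXXX___X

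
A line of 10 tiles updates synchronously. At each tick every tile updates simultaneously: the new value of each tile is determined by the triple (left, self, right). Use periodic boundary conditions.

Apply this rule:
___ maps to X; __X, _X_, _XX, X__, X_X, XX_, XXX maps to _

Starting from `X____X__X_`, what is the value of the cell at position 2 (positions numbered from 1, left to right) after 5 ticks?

_

tick 1: __XX______
tick 2: X____XXXXX
tick 3: __XX______  (repeats tick 1; period 2)
tick 5: __XX______
position 2 holds _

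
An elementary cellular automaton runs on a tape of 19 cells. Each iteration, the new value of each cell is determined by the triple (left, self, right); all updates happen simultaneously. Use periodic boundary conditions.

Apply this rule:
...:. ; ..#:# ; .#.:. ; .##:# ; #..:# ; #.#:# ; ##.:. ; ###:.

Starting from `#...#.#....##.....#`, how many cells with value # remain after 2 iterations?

.#.#.#.#..##.#...##
#.#.#.#.###.#.#.##.
count of #: 11

11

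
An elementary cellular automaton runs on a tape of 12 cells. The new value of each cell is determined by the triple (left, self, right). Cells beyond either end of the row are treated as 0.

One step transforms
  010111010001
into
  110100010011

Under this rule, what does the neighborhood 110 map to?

0

At position 5 the neighborhood is 110; the next row has 0 there.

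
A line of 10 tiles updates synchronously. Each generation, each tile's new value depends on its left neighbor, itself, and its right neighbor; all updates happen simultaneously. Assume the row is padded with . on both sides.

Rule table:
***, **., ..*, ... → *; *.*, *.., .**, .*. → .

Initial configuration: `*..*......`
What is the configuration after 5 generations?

..***.*..*

..*..*****
**..*.****
.*.*...***
*....**.**
..***.*..*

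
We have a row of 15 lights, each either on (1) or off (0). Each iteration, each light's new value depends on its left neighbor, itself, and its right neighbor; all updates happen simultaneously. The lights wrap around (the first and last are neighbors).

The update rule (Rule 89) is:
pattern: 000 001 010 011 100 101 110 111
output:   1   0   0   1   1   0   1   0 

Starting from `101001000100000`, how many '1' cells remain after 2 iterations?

9

iteration 1: 000100110011110
iteration 2: 110010111010011
count of 1: 9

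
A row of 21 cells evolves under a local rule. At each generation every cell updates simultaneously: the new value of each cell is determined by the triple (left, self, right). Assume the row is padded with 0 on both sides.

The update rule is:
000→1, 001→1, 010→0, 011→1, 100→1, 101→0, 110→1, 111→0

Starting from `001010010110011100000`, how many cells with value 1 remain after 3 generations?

110001100111110111111
111111111100010100001
100000000111100011110
count of 1: 9

9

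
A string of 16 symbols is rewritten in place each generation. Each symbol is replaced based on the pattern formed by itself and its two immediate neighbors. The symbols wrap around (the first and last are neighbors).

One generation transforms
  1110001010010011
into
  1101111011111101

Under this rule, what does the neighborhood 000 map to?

1

At position 4 the neighborhood is 000; the next row has 1 there.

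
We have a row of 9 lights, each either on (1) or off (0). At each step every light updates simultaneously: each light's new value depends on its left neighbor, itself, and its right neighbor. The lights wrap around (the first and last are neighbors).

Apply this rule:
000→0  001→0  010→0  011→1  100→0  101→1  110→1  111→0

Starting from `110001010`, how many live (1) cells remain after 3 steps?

3

step 1: 110000101
step 2: 010000011
step 3: 100000011
count of 1: 3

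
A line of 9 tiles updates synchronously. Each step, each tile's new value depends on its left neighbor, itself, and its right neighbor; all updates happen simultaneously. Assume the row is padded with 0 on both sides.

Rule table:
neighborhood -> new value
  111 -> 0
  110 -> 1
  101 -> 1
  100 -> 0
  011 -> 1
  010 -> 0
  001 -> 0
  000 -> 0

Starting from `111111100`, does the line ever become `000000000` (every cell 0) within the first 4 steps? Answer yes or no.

100000100
000000000
all cells are 0 at step 2

yes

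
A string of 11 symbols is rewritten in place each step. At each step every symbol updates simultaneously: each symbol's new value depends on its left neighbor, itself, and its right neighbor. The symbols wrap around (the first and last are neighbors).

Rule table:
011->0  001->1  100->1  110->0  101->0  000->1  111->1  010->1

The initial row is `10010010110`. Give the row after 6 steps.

11111110000

11111110000
01111101111
00111000110
11010111001
10010010110  (repeats step 0; period 5)
step 6: 11111110000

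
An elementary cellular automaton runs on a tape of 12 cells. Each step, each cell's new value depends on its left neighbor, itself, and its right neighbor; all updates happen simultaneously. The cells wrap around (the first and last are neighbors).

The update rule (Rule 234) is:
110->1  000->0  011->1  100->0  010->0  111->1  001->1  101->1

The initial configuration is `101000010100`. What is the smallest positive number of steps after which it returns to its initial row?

010000101001
100001010010
000010100101
000101001010
001010010100
010100101000
101001010000
010010100001
100101000010
001010000101
010100001010
101000010100

12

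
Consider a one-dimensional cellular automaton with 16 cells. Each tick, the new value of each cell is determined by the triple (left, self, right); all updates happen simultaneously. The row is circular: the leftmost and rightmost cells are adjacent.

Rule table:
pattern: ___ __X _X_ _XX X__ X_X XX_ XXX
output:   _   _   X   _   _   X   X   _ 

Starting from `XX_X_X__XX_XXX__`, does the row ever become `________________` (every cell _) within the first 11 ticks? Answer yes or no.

no

_XXXXX___XX__X__
_____X____X__X__
_____X____X__X__  (fixed point — unchanged through tick 11)
tick 11 is _____X____X__X__, still not uniform _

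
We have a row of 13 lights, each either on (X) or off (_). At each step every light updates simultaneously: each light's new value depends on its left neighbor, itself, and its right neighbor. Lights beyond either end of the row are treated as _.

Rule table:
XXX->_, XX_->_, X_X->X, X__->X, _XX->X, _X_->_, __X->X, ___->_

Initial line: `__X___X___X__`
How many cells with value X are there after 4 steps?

7

_X_X_X_X_X_X_
X_X_X_X_X_X_X
_X_X_X_X_X_X_  (repeats step 1; period 2)
step 4: X_X_X_X_X_X_X
count of X: 7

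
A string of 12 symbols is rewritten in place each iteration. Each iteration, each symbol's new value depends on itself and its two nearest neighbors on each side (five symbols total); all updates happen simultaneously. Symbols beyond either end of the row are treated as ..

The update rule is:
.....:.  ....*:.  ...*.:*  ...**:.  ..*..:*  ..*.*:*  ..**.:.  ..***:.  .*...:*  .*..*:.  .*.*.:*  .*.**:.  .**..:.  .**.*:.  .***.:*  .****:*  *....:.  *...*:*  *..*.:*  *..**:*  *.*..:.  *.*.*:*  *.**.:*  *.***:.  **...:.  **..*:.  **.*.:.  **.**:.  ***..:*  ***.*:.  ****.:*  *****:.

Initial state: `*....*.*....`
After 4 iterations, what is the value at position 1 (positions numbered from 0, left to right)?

**..***.*...
...*.*...*..
..***.*****.
...*...*.**.
position 1 holds .

.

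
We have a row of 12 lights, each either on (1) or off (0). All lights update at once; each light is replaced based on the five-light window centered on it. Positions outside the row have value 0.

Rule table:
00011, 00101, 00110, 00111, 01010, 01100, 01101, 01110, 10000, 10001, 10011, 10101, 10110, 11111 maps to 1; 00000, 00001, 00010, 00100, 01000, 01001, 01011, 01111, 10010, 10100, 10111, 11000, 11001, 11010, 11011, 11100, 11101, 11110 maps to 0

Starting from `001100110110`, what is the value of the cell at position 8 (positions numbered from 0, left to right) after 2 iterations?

0

011101110110
111000100110
position 8 holds 0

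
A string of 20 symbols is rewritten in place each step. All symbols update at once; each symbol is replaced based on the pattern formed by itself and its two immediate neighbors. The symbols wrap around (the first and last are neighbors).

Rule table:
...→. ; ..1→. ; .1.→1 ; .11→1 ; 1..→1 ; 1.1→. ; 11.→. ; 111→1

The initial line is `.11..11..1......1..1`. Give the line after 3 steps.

.1.1.1.1.11.....11.1
.1.1.1.1.1.1....1..1
.1.1.1.1.1.11...11.1

.1.1.1.1.1.11...11.1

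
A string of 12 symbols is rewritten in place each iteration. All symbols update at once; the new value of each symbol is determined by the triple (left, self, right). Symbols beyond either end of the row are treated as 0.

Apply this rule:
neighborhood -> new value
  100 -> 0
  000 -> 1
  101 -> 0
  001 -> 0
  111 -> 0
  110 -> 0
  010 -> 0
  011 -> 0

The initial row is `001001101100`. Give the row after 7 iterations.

100000000001

iteration 1: 100000000001
iteration 2: 001111111100
iteration 3: 100000000001  (repeats iteration 1; period 2)
iteration 7: 100000000001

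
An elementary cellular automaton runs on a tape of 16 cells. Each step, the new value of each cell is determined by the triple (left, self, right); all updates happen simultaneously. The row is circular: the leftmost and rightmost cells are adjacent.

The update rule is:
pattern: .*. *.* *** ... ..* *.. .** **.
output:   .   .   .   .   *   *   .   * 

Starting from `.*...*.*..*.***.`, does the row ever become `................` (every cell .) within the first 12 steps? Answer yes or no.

step 1: *.*.*...**....**
step 2: *....*.*.**..*..
step 3: .*..*.....***.**
step 4: ..**.*...*..*..*
step 5: **.*..*.*.**.**.
step 6: .*..**.....*..*.
step 7: *.**.**...*.**.*
step 8: *..*..**.*...*..
step 9: .**.**.*..*.*.**
step 10: ..*..*..**.....*
step 11: **.**.**.**...*.
step 12: .*..*..*..**.*..
step 12 is .*..*..*..**.*.., still not uniform .

no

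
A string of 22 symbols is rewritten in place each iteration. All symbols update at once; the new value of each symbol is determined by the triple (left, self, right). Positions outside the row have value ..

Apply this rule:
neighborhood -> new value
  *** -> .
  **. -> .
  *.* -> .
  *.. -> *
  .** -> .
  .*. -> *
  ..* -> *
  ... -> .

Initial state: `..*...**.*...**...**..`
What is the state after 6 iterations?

.***.*...**.*..*.*..*.
*....**.*...****.*****
**..*...**.*..........
..****.*...**.........
.*.....**.*..*........
***...*...*****.......

***...*...*****.......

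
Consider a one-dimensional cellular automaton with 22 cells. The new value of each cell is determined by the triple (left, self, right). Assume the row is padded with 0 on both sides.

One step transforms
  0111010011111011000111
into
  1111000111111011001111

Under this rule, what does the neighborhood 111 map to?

At position 2 the neighborhood is 111; the next row has 1 there.

1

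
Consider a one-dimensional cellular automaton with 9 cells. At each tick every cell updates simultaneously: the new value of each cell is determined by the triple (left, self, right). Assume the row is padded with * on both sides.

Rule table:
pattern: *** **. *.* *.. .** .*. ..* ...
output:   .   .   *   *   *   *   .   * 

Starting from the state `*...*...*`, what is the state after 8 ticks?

*.*.***.*

tick 1: .**.***.*
tick 2: **.**..**
tick 3: ..**.*.*.
tick 4: *.*.*****
tick 5: .****....
tick 6: **...***.
tick 7: ..**.*..*
tick 8: *.*.***.*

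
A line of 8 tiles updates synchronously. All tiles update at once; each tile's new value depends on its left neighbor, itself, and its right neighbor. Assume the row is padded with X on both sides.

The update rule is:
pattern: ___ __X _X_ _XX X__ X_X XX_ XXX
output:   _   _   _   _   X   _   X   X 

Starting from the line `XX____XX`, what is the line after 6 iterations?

XXXXXXX_

iteration 1: XXX____X
iteration 2: XXXX____
iteration 3: XXXXX___
iteration 4: XXXXXX__
iteration 5: XXXXXXX_
iteration 6: XXXXXXX_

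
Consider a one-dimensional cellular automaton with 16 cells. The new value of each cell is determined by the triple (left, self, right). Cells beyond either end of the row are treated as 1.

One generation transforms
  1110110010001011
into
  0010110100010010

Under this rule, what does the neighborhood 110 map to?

At position 2 the neighborhood is 110; the next row has 1 there.

1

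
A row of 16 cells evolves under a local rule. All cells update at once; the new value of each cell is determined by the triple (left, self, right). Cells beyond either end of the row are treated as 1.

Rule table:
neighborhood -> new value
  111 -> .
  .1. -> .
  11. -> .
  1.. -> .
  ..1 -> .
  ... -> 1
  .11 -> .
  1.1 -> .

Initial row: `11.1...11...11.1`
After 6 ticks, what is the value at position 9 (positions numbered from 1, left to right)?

tick 1: .....1....1.....
tick 2: .111...11...111.
tick 3: .....1....1.....  (repeats tick 1; period 2)
tick 6: .111...11...111.
position 9 holds 1

1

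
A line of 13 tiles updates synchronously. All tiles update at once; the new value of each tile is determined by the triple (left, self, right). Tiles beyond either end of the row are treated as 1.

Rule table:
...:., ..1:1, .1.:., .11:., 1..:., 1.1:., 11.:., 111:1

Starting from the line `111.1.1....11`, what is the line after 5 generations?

11........1.1
1........1...
........1...1
.......1...1.
......1...1..

......1...1..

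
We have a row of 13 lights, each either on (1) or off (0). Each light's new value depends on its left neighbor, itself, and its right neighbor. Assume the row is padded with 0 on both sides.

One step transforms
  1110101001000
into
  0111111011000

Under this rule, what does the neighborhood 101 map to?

1

At position 3 the neighborhood is 101; the next row has 1 there.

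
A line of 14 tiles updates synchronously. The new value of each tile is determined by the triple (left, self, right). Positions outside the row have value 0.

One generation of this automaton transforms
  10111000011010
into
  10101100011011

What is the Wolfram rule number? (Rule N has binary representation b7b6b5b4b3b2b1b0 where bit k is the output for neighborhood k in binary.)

position 3: 111 → 0  (bit 7 = 0)
position 4: 110 → 1  (bit 6 = 1)
position 1: 101 → 0  (bit 5 = 0)
position 5: 100 → 1  (bit 4 = 1)
position 2: 011 → 1  (bit 3 = 1)
position 0: 010 → 1  (bit 2 = 1)
position 8: 001 → 0  (bit 1 = 0)
position 6: 000 → 0  (bit 0 = 0)
bits b7..b0 = 01011100 = 92

92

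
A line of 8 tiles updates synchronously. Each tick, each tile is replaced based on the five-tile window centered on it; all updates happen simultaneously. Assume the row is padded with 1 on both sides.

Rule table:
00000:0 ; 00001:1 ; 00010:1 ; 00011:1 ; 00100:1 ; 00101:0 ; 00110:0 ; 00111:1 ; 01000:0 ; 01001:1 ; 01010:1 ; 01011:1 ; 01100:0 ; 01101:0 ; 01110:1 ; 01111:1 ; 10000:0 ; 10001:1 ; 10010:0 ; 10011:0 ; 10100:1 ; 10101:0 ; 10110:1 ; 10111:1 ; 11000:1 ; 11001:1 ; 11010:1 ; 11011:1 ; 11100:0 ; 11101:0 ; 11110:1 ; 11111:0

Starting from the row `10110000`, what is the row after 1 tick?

01101011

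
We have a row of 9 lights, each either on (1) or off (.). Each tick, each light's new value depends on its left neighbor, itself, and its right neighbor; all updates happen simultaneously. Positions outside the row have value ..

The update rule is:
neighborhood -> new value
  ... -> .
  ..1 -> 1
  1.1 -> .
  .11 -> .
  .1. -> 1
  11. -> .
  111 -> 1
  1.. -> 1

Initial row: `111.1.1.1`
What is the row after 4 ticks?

.1..1.1.1
11111.1.1
.111..1.1
1.1.111.1

1.1.111.1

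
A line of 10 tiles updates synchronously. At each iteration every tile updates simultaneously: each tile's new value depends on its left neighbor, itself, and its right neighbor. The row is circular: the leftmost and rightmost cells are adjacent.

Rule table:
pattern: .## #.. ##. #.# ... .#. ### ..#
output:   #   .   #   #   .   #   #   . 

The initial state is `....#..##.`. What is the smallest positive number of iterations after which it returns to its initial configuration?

....#..##.

1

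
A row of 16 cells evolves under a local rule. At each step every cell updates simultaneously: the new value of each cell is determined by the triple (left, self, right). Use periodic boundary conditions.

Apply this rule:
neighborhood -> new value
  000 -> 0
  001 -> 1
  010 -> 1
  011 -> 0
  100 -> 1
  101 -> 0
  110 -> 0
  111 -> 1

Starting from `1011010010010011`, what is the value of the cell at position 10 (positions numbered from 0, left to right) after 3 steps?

step 1: 0000011111111101
step 2: 1000101111111001
step 3: 0101100111110110
position 10 holds 1

1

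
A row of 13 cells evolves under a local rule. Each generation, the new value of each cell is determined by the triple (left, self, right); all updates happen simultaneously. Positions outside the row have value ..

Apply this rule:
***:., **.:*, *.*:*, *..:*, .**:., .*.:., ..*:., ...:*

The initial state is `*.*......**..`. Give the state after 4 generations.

.*...**...***

.*.*****..***
..*....**...*
*..***..***..
.*...**...***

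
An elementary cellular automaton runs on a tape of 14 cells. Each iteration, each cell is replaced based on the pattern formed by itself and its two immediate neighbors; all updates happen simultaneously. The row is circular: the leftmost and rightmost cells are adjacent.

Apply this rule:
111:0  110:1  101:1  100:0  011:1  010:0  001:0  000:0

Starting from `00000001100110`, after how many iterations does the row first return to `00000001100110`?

1

00000001100110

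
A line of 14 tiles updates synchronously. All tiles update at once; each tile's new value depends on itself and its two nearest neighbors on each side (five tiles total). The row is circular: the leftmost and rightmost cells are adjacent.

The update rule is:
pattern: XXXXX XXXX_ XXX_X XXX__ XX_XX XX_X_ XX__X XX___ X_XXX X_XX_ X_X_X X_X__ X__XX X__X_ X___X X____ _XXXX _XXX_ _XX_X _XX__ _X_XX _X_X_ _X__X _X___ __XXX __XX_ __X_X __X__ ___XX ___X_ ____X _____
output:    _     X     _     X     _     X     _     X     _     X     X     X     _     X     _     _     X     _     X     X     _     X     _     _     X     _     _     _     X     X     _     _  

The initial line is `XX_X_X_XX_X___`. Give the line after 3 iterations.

_X_XX__XX__XX_

iteration 1: _XXXXX_XXXX__X
iteration 2: __X_X___XXX_X_
iteration 3: _X_XX__XX__XX_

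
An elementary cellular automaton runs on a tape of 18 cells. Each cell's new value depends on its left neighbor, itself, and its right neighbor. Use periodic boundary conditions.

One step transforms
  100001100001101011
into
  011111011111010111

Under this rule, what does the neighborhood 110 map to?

0

At position 0 the neighborhood is 110; the next row has 0 there.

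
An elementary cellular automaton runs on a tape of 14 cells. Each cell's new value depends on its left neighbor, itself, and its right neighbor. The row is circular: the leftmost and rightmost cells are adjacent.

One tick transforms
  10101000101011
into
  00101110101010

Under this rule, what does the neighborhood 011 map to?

1

At position 12 the neighborhood is 011; the next row has 1 there.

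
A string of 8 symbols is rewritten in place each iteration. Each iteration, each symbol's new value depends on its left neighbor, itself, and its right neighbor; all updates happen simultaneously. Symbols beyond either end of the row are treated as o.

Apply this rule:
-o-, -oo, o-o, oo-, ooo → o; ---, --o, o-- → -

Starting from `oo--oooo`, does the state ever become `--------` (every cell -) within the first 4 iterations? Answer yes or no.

no

oo--oooo  (fixed point — unchanged through iteration 4)
iteration 4 is oo--oooo, still not uniform -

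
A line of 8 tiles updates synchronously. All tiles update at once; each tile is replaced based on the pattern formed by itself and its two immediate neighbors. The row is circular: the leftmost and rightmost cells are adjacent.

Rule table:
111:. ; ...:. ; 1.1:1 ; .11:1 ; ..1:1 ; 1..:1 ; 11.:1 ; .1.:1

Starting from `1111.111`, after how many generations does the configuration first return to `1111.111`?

...111..
..11.11.
.1111111
11.....1
.11...11
1111.111

6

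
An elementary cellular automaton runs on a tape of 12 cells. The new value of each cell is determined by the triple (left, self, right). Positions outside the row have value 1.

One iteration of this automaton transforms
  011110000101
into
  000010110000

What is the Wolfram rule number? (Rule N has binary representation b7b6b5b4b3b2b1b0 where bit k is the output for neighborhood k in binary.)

65

position 2: 111 → 0  (bit 7 = 0)
position 4: 110 → 1  (bit 6 = 1)
position 0: 101 → 0  (bit 5 = 0)
position 5: 100 → 0  (bit 4 = 0)
position 1: 011 → 0  (bit 3 = 0)
position 9: 010 → 0  (bit 2 = 0)
position 8: 001 → 0  (bit 1 = 0)
position 6: 000 → 1  (bit 0 = 1)
bits b7..b0 = 01000001 = 65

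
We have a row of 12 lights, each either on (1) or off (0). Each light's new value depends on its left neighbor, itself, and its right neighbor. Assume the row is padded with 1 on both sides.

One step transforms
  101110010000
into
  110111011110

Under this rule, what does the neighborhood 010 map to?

At position 7 the neighborhood is 010; the next row has 1 there.

1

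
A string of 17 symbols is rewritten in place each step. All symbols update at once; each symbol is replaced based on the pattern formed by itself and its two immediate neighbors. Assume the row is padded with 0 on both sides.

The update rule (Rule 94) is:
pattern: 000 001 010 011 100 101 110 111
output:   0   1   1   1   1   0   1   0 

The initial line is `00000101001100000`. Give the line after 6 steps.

11010101101100001

step 1: 00001101111110000
step 2: 00011101000011000
step 3: 00110101100111100
step 4: 01110101111100110
step 5: 11010101000111111
step 6: 11010101101100001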